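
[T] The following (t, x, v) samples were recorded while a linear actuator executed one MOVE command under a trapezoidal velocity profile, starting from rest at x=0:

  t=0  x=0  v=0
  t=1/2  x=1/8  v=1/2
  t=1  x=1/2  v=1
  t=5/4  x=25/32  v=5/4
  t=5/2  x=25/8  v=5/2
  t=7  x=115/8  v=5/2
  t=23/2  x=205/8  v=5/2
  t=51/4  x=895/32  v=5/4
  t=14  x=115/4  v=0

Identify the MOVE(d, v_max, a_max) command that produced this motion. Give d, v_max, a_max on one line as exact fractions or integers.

final state: t=14, x=115/4, v=0 → d = 115/4
a_max = (1/2−0)/(1/2−0) = 1
max v = 5/2 over t∈[5/2,23/2] → v_max = 5/2
check: 5/2·(5/2+9) = 115/4 ✓

d=115/4 v_max=5/2 a_max=1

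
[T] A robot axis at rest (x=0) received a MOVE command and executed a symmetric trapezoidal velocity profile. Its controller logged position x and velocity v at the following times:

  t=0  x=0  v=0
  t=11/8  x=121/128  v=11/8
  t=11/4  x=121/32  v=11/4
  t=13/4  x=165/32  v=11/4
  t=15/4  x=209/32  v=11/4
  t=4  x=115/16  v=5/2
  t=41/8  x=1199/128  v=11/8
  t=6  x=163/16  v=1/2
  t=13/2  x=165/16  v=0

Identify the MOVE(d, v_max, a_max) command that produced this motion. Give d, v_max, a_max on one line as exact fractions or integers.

final state: t=13/2, x=165/16, v=0 → d = 165/16
a_max = (11/8−0)/(11/8−0) = 1
max v = 11/4 over t∈[11/4,15/4] → v_max = 11/4
check: 11/4·(11/4+1) = 165/16 ✓

d=165/16 v_max=11/4 a_max=1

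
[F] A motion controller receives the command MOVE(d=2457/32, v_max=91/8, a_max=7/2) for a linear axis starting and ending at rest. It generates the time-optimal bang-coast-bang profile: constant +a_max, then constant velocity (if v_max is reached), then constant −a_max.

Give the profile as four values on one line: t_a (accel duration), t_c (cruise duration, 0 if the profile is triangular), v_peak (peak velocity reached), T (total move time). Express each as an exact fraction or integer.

t_a=13/4 t_c=7/2 v_peak=91/8 T=10

(v_max)²/a_max = (91/8)²/(7/2) = 1183/32
2457/32 ≥ 1183/32 → trapezoidal
t_a = (91/8)/(7/2) = 13/4; v_peak = 91/8
d_cruise = 2457/32 − 1183/32 = 637/16; t_c = (637/16)/(91/8) = 7/2
T = 2·13/4 + 7/2 = 10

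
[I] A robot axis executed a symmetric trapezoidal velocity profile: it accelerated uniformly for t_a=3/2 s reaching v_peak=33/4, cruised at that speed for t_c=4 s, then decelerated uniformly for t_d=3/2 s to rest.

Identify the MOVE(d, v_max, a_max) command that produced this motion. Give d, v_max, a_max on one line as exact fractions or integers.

d=363/8 v_max=33/4 a_max=11/2

a_max = (33/4)/(3/2) = 11/2
d_a = ½·33/4·3/2 = 99/16; d_c = 33/4·4 = 33
d = 2·99/16 + 33 = 363/8
t_c = 4 > 0 → v_max = v_peak = 33/4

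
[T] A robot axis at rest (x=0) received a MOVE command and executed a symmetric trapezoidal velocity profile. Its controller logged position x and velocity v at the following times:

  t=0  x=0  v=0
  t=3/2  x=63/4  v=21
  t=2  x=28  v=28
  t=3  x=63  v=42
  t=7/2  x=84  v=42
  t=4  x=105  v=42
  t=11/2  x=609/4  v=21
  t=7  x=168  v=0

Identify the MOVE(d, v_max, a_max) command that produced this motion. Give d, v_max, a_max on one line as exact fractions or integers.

final state: t=7, x=168, v=0 → d = 168
a_max = (21−0)/(3/2−0) = 14
max v = 42 over t∈[3,4] → v_max = 42
check: 42·(3+1) = 168 ✓

d=168 v_max=42 a_max=14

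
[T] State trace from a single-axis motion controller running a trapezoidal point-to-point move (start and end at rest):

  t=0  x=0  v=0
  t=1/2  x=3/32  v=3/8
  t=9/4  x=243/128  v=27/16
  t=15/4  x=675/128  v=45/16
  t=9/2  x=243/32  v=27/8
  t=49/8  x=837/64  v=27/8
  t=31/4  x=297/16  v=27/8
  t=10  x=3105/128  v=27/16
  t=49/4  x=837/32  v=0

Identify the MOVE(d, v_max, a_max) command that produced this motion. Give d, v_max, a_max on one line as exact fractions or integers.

d=837/32 v_max=27/8 a_max=3/4

final state: t=49/4, x=837/32, v=0 → d = 837/32
a_max = (3/8−0)/(1/2−0) = 3/4
max v = 27/8 over t∈[9/2,31/4] → v_max = 27/8
check: 27/8·(9/2+13/4) = 837/32 ✓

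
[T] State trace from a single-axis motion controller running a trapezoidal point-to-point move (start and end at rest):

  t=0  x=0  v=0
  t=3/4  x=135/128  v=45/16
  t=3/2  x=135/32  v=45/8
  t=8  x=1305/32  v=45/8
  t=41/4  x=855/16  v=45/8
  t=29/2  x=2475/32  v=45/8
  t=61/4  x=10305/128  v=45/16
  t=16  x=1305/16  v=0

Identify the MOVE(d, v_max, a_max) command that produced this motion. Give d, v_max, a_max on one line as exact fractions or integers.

d=1305/16 v_max=45/8 a_max=15/4

final state: t=16, x=1305/16, v=0 → d = 1305/16
a_max = (45/16−0)/(3/4−0) = 15/4
max v = 45/8 over t∈[3/2,29/2] → v_max = 45/8
check: 45/8·(3/2+13) = 1305/16 ✓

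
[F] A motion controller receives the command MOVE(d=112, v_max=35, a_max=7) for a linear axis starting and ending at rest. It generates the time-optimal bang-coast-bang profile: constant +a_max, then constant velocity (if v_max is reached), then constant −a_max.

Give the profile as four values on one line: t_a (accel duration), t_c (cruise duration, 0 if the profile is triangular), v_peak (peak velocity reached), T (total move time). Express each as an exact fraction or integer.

t_a=4 t_c=0 v_peak=28 T=8

vₘ²/aₘ = 35²/7 = 175
112 < 175 ⇒ no cruise
v_peak = √(112·7) = √784 = 28
t_a = 28/7 = 4; t_c = 0
T = 2·4 = 8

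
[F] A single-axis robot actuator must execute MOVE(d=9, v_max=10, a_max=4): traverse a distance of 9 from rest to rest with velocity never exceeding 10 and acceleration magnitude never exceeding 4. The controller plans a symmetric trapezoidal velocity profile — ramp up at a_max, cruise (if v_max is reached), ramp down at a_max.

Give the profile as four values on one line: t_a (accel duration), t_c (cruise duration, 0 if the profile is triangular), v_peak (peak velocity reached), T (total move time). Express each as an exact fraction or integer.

t_a=3/2 t_c=0 v_peak=6 T=3

(v_max)²/a_max = 10²/4 = 25
9 < 25 ⇒ no cruise
v_peak = √(9·4) = √36 = 6
t_a = 6/4 = 3/2; t_c = 0
T = 2·3/2 = 3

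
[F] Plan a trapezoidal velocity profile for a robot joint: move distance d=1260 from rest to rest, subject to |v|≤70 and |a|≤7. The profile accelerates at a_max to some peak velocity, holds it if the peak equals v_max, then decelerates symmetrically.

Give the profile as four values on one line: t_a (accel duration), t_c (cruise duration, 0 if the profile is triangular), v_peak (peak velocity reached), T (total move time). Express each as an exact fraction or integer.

v_max²/a_max = 70²/7 = 700
1260 ≥ 700 → trapezoidal
t_a = 70/7 = 10; v_peak = 70
d_cruise = 1260 − 700 = 560; t_c = 560/70 = 8
T = 2·10 + 8 = 28

t_a=10 t_c=8 v_peak=70 T=28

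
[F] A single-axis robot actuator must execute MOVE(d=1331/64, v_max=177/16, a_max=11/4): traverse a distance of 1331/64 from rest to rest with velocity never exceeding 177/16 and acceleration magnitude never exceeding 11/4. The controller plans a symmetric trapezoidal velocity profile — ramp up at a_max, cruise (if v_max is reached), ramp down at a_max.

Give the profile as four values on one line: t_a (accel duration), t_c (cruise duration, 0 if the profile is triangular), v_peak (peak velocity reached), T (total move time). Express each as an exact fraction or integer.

t_a=11/4 t_c=0 v_peak=121/16 T=11/2

v_max²/a_max = (177/16)²/(11/4) = 31329/704
1331/64 < 31329/704 → triangular
v_peak = √(1331/64·11/4) = √(14641/256) = 121/16
t_a = (121/16)/(11/4) = 11/4; t_c = 0
T = 2·11/4 = 11/2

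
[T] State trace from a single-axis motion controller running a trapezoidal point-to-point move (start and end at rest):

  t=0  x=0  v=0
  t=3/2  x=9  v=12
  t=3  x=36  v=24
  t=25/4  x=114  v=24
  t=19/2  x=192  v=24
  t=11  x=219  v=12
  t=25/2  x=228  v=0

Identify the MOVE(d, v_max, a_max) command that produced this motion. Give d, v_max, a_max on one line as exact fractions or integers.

d=228 v_max=24 a_max=8

final state: t=25/2, x=228, v=0 → d = 228
a_max = (12−0)/(3/2−0) = 8
max v = 24 over t∈[3,19/2] → v_max = 24
check: 24·(3+13/2) = 228 ✓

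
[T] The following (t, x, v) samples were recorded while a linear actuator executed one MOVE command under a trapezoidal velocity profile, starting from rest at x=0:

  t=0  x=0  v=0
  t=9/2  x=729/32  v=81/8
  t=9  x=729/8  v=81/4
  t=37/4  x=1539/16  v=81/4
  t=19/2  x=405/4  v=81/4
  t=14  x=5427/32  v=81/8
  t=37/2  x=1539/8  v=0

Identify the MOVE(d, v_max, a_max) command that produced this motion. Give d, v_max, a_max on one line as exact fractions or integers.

d=1539/8 v_max=81/4 a_max=9/4

final state: t=37/2, x=1539/8, v=0 → d = 1539/8
a_max = (81/8−0)/(9/2−0) = 9/4
max v = 81/4 over t∈[9,19/2] → v_max = 81/4
check: 81/4·(9+1/2) = 1539/8 ✓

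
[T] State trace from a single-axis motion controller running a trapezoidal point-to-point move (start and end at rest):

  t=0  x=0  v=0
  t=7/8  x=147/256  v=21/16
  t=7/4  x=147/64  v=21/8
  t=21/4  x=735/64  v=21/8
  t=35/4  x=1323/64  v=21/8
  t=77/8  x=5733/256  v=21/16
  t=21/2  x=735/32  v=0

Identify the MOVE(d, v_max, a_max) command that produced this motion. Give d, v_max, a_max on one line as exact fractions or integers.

d=735/32 v_max=21/8 a_max=3/2

final state: t=21/2, x=735/32, v=0 → d = 735/32
a_max = (21/16−0)/(7/8−0) = 3/2
max v = 21/8 over t∈[7/4,35/4] → v_max = 21/8
check: 21/8·(7/4+7) = 735/32 ✓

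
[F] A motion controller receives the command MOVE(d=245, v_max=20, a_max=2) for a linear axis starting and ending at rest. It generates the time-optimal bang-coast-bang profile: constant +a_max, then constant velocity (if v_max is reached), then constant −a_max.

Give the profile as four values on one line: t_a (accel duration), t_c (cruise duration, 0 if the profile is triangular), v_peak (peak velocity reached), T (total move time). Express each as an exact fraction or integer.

v_max²/a_max = 20²/2 = 200
245 ≥ 200 → trapezoidal
t_a = 20/2 = 10; v_peak = 20
d_cruise = 245 − 200 = 45; t_c = 45/20 = 9/4
T = 2·10 + 9/4 = 89/4

t_a=10 t_c=9/4 v_peak=20 T=89/4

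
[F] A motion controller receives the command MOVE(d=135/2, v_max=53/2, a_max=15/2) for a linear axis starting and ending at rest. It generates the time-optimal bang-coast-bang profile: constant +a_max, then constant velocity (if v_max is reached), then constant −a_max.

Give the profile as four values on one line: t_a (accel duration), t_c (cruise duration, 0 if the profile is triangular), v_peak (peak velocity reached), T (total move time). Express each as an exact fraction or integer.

(v_max)²/a_max = (53/2)²/(15/2) = 2809/30
135/2 < 2809/30 → triangular
v_peak = √(135/2·15/2) = √(2025/4) = 45/2
t_a = (45/2)/(15/2) = 3; t_c = 0
T = 2·3 = 6

t_a=3 t_c=0 v_peak=45/2 T=6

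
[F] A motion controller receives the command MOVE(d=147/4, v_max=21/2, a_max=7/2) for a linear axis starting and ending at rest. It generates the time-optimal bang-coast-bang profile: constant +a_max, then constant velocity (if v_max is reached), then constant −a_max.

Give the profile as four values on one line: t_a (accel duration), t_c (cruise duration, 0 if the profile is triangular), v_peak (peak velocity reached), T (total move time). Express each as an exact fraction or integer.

t_a=3 t_c=1/2 v_peak=21/2 T=13/2

v_max²/a_max = (21/2)²/(7/2) = 63/2
147/4 ≥ 63/2 ⇒ cruise phase
t_a = (21/2)/(7/2) = 3; v_peak = 21/2
d_cruise = 147/4 − 63/2 = 21/4; t_c = (21/4)/(21/2) = 1/2
T = 2·3 + 1/2 = 13/2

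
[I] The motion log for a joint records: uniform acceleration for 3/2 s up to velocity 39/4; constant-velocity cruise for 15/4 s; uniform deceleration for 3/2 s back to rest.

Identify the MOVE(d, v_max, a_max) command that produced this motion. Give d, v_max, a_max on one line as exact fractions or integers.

d=819/16 v_max=39/4 a_max=13/2

a_max = (39/4)/(3/2) = 13/2
d_a = ½·39/4·3/2 = 117/16; d_c = 39/4·15/4 = 585/16
d = 2·117/16 + 585/16 = 819/16
t_c = 15/4 > 0 so v_max = 39/4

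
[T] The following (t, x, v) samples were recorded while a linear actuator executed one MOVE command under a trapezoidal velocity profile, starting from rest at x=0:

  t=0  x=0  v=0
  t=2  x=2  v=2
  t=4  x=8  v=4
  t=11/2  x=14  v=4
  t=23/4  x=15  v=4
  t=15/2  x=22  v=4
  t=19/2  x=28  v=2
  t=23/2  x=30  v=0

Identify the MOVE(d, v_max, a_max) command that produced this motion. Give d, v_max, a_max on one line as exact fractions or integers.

d=30 v_max=4 a_max=1

final state: t=23/2, x=30, v=0 → d = 30
a_max = (2−0)/(2−0) = 1
max v = 4 over t∈[4,15/2] → v_max = 4
check: 4·(4+7/2) = 30 ✓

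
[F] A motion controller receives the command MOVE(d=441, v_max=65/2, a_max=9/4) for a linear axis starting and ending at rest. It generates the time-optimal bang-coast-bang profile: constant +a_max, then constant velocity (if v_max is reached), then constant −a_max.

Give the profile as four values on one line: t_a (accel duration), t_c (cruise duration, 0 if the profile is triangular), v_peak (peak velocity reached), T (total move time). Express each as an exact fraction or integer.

(v_max)²/a_max = (65/2)²/(9/4) = 4225/9
441 < 4225/9 so t_c = 0
v_peak = √(441·9/4) = √(3969/4) = 63/2
t_a = (63/2)/(9/4) = 14; t_c = 0
T = 2·14 = 28

t_a=14 t_c=0 v_peak=63/2 T=28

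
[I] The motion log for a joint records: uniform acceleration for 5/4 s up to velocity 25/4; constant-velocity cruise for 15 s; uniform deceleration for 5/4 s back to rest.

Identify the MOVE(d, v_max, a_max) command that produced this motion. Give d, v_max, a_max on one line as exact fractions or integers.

d=1625/16 v_max=25/4 a_max=5

a_max = (25/4)/(5/4) = 5
d_a = ½·25/4·5/4 = 125/32; d_c = 25/4·15 = 375/4
d = 2·125/32 + 375/4 = 1625/16
t_c = 15 > 0 so v_max = 25/4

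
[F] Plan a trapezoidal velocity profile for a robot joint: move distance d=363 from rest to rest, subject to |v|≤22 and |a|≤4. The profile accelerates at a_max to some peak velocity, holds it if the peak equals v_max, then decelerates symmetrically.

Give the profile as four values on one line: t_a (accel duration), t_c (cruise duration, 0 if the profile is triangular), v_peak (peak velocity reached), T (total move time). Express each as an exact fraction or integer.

v_max²/a_max = 22²/4 = 121
363 ≥ 121 so v_max reached
t_a = 22/4 = 11/2; v_peak = 22
d_cruise = 363 − 121 = 242; t_c = 242/22 = 11
T = 2·11/2 + 11 = 22

t_a=11/2 t_c=11 v_peak=22 T=22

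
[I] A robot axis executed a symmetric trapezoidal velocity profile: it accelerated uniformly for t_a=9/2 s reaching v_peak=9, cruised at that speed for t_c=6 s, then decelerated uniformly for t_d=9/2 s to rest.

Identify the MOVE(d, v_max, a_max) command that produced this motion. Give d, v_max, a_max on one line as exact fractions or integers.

a_max = 9/(9/2) = 2
d_a = ½·9·9/2 = 81/4; d_c = 9·6 = 54
d = 2·81/4 + 54 = 189/2
t_c = 6 > 0 → v_max = v_peak = 9

d=189/2 v_max=9 a_max=2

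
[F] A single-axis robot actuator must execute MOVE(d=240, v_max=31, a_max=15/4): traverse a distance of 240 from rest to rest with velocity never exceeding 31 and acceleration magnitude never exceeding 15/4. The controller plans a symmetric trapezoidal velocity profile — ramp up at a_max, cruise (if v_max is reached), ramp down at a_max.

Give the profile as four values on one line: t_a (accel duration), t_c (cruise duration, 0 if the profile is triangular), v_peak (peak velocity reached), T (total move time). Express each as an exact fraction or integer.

v_max²/a_max = 31²/(15/4) = 3844/15
240 < 3844/15 ⇒ no cruise
v_peak = √(240·15/4) = √900 = 30
t_a = 30/(15/4) = 8; t_c = 0
T = 2·8 = 16

t_a=8 t_c=0 v_peak=30 T=16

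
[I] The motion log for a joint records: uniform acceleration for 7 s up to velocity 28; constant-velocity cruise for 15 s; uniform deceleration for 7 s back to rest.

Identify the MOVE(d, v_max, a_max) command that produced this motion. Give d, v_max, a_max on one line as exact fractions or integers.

d=616 v_max=28 a_max=4

a_max = 28/7 = 4
d_a = ½·28·7 = 98; d_c = 28·15 = 420
d = 2·98 + 420 = 616
t_c = 15 > 0 so v_max = 28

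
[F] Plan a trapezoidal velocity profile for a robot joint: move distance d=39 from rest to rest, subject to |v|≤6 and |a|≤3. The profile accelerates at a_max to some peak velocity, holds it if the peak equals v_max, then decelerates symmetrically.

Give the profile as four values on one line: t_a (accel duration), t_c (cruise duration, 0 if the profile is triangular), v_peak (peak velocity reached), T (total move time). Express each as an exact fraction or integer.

vₘ²/aₘ = 6²/3 = 12
39 ≥ 12 so v_max reached
t_a = 6/3 = 2; v_peak = 6
d_cruise = 39 − 12 = 27; t_c = 27/6 = 9/2
T = 2·2 + 9/2 = 17/2

t_a=2 t_c=9/2 v_peak=6 T=17/2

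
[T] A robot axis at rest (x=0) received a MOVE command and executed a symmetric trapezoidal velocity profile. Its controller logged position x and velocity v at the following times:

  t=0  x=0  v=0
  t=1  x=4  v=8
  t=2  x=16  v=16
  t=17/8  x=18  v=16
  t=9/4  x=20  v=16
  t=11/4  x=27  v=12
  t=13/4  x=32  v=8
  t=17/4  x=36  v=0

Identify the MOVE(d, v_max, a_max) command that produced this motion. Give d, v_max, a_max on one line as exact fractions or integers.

d=36 v_max=16 a_max=8

final state: t=17/4, x=36, v=0 → d = 36
a_max = (8−0)/(1−0) = 8
max v = 16 over t∈[2,9/4] → v_max = 16
check: 16·(2+1/4) = 36 ✓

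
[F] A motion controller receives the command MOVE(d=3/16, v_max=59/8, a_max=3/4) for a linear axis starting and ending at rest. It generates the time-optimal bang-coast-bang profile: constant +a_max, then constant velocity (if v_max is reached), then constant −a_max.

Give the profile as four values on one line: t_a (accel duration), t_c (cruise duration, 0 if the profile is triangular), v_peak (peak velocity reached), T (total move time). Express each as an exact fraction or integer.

(v_max)²/a_max = (59/8)²/(3/4) = 3481/48
3/16 < 3481/48 so t_c = 0
v_peak = √(3/16·3/4) = √(9/64) = 3/8
t_a = (3/8)/(3/4) = 1/2; t_c = 0
T = 2·1/2 = 1

t_a=1/2 t_c=0 v_peak=3/8 T=1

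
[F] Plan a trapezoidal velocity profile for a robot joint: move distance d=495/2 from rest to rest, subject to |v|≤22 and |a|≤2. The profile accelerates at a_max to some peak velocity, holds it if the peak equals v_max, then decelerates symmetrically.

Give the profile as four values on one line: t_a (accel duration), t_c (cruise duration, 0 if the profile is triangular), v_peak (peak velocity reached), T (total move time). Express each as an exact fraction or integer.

v_max²/a_max = 22²/2 = 242
495/2 ≥ 242 ⇒ cruise phase
t_a = 22/2 = 11; v_peak = 22
d_cruise = 495/2 − 242 = 11/2; t_c = (11/2)/22 = 1/4
T = 2·11 + 1/4 = 89/4

t_a=11 t_c=1/4 v_peak=22 T=89/4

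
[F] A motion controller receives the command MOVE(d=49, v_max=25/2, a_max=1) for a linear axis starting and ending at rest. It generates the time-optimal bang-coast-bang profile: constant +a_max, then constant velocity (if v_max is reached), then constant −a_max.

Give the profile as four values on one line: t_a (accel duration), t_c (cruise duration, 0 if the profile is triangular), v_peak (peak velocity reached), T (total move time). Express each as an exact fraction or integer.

t_a=7 t_c=0 v_peak=7 T=14

(v_max)²/a_max = (25/2)²/1 = 625/4
49 < 625/4 ⇒ no cruise
v_peak = √(49·1) = √49 = 7
t_a = 7/1 = 7; t_c = 0
T = 2·7 = 14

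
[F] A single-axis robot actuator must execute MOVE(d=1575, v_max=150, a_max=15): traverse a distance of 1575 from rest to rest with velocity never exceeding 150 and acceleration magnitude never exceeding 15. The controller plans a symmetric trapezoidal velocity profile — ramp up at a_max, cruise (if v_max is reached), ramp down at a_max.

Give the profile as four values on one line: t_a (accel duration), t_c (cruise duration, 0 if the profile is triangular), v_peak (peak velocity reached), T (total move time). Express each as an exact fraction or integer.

t_a=10 t_c=1/2 v_peak=150 T=41/2

vₘ²/aₘ = 150²/15 = 1500
1575 ≥ 1500 ⇒ cruise phase
t_a = 150/15 = 10; v_peak = 150
d_cruise = 1575 − 1500 = 75; t_c = 75/150 = 1/2
T = 2·10 + 1/2 = 41/2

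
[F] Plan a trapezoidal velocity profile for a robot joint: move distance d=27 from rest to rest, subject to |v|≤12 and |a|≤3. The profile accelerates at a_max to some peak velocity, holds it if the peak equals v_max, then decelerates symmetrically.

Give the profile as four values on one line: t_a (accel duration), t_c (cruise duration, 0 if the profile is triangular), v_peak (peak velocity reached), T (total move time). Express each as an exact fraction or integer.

v_max²/a_max = 12²/3 = 48
27 < 48 so t_c = 0
v_peak = √(27·3) = √81 = 9
t_a = 9/3 = 3; t_c = 0
T = 2·3 = 6

t_a=3 t_c=0 v_peak=9 T=6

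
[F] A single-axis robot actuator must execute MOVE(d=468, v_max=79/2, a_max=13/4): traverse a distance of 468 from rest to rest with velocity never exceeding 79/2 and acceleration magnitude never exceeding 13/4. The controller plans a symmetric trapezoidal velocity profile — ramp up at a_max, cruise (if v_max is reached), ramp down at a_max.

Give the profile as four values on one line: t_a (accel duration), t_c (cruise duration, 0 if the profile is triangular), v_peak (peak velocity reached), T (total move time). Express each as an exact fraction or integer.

v_max²/a_max = (79/2)²/(13/4) = 6241/13
468 < 6241/13 so t_c = 0
v_peak = √(468·13/4) = √1521 = 39
t_a = 39/(13/4) = 12; t_c = 0
T = 2·12 = 24

t_a=12 t_c=0 v_peak=39 T=24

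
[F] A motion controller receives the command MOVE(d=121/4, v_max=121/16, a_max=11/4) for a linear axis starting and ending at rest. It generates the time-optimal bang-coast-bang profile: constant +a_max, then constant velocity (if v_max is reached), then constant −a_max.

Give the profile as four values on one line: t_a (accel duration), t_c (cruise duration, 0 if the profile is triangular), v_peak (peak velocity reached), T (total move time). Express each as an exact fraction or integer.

v_max²/a_max = (121/16)²/(11/4) = 1331/64
121/4 ≥ 1331/64 ⇒ cruise phase
t_a = (121/16)/(11/4) = 11/4; v_peak = 121/16
d_cruise = 121/4 − 1331/64 = 605/64; t_c = (605/64)/(121/16) = 5/4
T = 2·11/4 + 5/4 = 27/4

t_a=11/4 t_c=5/4 v_peak=121/16 T=27/4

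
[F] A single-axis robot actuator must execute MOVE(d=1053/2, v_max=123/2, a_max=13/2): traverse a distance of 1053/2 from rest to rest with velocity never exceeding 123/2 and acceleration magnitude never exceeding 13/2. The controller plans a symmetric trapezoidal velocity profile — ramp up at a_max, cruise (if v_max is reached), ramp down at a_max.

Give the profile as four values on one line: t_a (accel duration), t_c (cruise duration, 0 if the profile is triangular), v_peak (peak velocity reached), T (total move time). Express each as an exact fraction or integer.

(v_max)²/a_max = (123/2)²/(13/2) = 15129/26
1053/2 < 15129/26 → triangular
v_peak = √(1053/2·13/2) = √(13689/4) = 117/2
t_a = (117/2)/(13/2) = 9; t_c = 0
T = 2·9 = 18

t_a=9 t_c=0 v_peak=117/2 T=18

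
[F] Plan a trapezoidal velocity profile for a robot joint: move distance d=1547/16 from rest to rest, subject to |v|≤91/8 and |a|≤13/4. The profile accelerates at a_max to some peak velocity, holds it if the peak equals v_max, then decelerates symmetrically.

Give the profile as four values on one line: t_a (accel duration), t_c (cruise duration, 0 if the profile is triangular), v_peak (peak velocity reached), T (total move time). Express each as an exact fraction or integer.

(v_max)²/a_max = (91/8)²/(13/4) = 637/16
1547/16 ≥ 637/16 → trapezoidal
t_a = (91/8)/(13/4) = 7/2; v_peak = 91/8
d_cruise = 1547/16 − 637/16 = 455/8; t_c = (455/8)/(91/8) = 5
T = 2·7/2 + 5 = 12

t_a=7/2 t_c=5 v_peak=91/8 T=12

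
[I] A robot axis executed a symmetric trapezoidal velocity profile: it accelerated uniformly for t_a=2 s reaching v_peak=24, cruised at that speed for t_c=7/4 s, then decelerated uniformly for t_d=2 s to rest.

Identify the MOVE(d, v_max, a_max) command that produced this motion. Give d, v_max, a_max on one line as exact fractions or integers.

a_max = 24/2 = 12
d_a = ½·24·2 = 24; d_c = 24·7/4 = 42
d = 2·24 + 42 = 90
t_c = 7/4 > 0 → v_max = v_peak = 24

d=90 v_max=24 a_max=12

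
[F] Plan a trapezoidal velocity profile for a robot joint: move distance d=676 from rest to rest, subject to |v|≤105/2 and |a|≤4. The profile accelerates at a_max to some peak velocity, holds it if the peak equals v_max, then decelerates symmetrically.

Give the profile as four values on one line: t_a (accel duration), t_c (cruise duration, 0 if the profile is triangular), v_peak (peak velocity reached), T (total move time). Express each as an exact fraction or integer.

t_a=13 t_c=0 v_peak=52 T=26

v_max²/a_max = (105/2)²/4 = 11025/16
676 < 11025/16 so t_c = 0
v_peak = √(676·4) = √2704 = 52
t_a = 52/4 = 13; t_c = 0
T = 2·13 = 26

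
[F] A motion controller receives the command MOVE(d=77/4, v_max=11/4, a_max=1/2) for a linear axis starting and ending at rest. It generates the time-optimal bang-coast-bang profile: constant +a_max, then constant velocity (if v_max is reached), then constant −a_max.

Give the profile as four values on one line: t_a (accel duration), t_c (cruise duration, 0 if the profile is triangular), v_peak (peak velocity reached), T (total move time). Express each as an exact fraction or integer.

vₘ²/aₘ = (11/4)²/(1/2) = 121/8
77/4 ≥ 121/8 so v_max reached
t_a = (11/4)/(1/2) = 11/2; v_peak = 11/4
d_cruise = 77/4 − 121/8 = 33/8; t_c = (33/8)/(11/4) = 3/2
T = 2·11/2 + 3/2 = 25/2

t_a=11/2 t_c=3/2 v_peak=11/4 T=25/2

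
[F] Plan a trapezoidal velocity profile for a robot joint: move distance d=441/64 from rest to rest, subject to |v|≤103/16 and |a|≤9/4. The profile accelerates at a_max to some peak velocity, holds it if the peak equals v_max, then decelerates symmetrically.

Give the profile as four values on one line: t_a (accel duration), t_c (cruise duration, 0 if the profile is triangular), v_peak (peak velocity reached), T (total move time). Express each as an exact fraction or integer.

t_a=7/4 t_c=0 v_peak=63/16 T=7/2

vₘ²/aₘ = (103/16)²/(9/4) = 10609/576
441/64 < 10609/576 so t_c = 0
v_peak = √(441/64·9/4) = √(3969/256) = 63/16
t_a = (63/16)/(9/4) = 7/4; t_c = 0
T = 2·7/4 = 7/2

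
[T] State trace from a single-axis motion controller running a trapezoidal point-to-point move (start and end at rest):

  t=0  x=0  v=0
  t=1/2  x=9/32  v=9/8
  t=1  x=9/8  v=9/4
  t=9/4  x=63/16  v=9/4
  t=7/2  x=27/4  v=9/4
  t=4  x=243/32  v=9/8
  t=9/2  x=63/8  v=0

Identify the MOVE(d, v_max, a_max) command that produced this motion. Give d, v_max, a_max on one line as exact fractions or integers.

d=63/8 v_max=9/4 a_max=9/4

final state: t=9/2, x=63/8, v=0 → d = 63/8
a_max = (9/8−0)/(1/2−0) = 9/4
max v = 9/4 over t∈[1,7/2] → v_max = 9/4
check: 9/4·(1+5/2) = 63/8 ✓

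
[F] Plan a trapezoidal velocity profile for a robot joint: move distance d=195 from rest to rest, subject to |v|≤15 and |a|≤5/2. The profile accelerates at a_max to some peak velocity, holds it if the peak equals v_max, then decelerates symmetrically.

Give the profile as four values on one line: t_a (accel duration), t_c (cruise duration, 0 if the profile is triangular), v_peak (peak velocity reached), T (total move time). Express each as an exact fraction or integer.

t_a=6 t_c=7 v_peak=15 T=19

vₘ²/aₘ = 15²/(5/2) = 90
195 ≥ 90 so v_max reached
t_a = 15/(5/2) = 6; v_peak = 15
d_cruise = 195 − 90 = 105; t_c = 105/15 = 7
T = 2·6 + 7 = 19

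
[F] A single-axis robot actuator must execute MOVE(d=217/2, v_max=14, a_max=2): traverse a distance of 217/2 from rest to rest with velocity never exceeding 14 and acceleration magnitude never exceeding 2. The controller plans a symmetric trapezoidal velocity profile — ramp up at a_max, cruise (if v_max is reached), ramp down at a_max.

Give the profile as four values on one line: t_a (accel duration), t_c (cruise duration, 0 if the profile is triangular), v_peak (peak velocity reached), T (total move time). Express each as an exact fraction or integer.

v_max²/a_max = 14²/2 = 98
217/2 ≥ 98 ⇒ cruise phase
t_a = 14/2 = 7; v_peak = 14
d_cruise = 217/2 − 98 = 21/2; t_c = (21/2)/14 = 3/4
T = 2·7 + 3/4 = 59/4

t_a=7 t_c=3/4 v_peak=14 T=59/4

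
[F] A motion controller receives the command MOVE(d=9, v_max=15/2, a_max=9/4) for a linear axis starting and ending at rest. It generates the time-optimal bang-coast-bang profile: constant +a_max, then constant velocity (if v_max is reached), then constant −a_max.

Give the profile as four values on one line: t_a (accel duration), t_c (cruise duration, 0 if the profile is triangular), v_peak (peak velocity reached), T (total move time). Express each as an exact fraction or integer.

(v_max)²/a_max = (15/2)²/(9/4) = 25
9 < 25 → triangular
v_peak = √(9·9/4) = √(81/4) = 9/2
t_a = (9/2)/(9/4) = 2; t_c = 0
T = 2·2 = 4

t_a=2 t_c=0 v_peak=9/2 T=4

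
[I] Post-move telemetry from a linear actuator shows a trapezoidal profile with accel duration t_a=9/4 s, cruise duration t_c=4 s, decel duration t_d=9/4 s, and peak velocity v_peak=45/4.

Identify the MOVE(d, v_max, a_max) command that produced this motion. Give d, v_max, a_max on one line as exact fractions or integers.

a_max = (45/4)/(9/4) = 5
d_a = ½·45/4·9/4 = 405/32; d_c = 45/4·4 = 45
d = 2·405/32 + 45 = 1125/16
t_c = 4 > 0 ⇒ limit active, v_max = 45/4

d=1125/16 v_max=45/4 a_max=5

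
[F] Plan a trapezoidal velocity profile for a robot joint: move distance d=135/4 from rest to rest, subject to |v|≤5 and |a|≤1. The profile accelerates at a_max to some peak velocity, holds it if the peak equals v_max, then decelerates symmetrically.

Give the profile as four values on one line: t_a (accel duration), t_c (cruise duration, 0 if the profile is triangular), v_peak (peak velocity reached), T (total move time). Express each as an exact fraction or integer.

t_a=5 t_c=7/4 v_peak=5 T=47/4

v_max²/a_max = 5²/1 = 25
135/4 ≥ 25 ⇒ cruise phase
t_a = 5/1 = 5; v_peak = 5
d_cruise = 135/4 − 25 = 35/4; t_c = (35/4)/5 = 7/4
T = 2·5 + 7/4 = 47/4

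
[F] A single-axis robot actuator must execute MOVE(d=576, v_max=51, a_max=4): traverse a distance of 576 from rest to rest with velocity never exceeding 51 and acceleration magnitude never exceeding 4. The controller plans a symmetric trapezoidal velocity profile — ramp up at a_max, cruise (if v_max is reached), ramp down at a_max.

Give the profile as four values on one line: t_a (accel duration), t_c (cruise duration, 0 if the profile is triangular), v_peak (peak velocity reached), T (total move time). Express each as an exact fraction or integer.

(v_max)²/a_max = 51²/4 = 2601/4
576 < 2601/4 so t_c = 0
v_peak = √(576·4) = √2304 = 48
t_a = 48/4 = 12; t_c = 0
T = 2·12 = 24

t_a=12 t_c=0 v_peak=48 T=24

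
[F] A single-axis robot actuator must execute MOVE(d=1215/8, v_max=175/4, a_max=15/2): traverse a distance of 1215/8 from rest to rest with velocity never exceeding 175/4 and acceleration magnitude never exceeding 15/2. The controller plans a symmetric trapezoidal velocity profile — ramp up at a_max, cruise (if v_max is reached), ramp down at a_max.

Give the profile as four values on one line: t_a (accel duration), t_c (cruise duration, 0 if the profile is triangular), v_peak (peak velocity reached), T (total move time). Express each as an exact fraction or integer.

t_a=9/2 t_c=0 v_peak=135/4 T=9

vₘ²/aₘ = (175/4)²/(15/2) = 6125/24
1215/8 < 6125/24 so t_c = 0
v_peak = √(1215/8·15/2) = √(18225/16) = 135/4
t_a = (135/4)/(15/2) = 9/2; t_c = 0
T = 2·9/2 = 9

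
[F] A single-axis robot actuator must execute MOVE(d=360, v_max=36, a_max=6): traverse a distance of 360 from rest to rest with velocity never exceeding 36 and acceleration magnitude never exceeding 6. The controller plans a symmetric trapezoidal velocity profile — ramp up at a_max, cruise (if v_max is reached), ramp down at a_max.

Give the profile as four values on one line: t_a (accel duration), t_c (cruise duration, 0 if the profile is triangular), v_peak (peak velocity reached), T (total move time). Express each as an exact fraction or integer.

(v_max)²/a_max = 36²/6 = 216
360 ≥ 216 ⇒ cruise phase
t_a = 36/6 = 6; v_peak = 36
d_cruise = 360 − 216 = 144; t_c = 144/36 = 4
T = 2·6 + 4 = 16

t_a=6 t_c=4 v_peak=36 T=16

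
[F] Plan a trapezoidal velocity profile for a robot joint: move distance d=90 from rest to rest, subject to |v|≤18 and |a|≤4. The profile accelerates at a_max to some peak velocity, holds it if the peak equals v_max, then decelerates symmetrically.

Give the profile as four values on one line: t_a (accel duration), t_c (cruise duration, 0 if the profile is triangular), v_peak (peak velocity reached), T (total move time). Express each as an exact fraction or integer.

(v_max)²/a_max = 18²/4 = 81
90 ≥ 81 ⇒ cruise phase
t_a = 18/4 = 9/2; v_peak = 18
d_cruise = 90 − 81 = 9; t_c = 9/18 = 1/2
T = 2·9/2 + 1/2 = 19/2

t_a=9/2 t_c=1/2 v_peak=18 T=19/2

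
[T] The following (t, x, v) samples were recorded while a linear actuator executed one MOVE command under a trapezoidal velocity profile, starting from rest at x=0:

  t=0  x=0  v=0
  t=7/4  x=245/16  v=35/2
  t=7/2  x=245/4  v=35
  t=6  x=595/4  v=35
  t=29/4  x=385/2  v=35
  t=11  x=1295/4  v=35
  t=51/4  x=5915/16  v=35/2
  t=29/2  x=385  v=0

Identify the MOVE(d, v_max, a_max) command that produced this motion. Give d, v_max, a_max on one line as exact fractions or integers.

final state: t=29/2, x=385, v=0 → d = 385
a_max = (35/2−0)/(7/4−0) = 10
max v = 35 over t∈[7/2,11] → v_max = 35
check: 35·(7/2+15/2) = 385 ✓

d=385 v_max=35 a_max=10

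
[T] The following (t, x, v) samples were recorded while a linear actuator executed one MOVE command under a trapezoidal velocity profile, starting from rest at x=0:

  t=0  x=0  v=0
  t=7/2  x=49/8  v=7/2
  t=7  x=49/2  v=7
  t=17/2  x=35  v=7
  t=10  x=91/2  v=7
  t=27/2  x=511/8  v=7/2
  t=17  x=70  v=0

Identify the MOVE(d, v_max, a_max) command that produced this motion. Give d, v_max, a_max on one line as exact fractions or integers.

final state: t=17, x=70, v=0 → d = 70
a_max = (7/2−0)/(7/2−0) = 1
max v = 7 over t∈[7,10] → v_max = 7
check: 7·(7+3) = 70 ✓

d=70 v_max=7 a_max=1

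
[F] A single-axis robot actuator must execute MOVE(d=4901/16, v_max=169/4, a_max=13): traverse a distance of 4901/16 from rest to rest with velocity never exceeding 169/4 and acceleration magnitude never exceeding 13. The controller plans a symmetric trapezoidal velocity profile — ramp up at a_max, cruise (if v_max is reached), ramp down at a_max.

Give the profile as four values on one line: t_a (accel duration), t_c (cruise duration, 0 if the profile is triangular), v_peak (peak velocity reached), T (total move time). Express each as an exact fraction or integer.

t_a=13/4 t_c=4 v_peak=169/4 T=21/2

(v_max)²/a_max = (169/4)²/13 = 2197/16
4901/16 ≥ 2197/16 so v_max reached
t_a = (169/4)/13 = 13/4; v_peak = 169/4
d_cruise = 4901/16 − 2197/16 = 169; t_c = 169/(169/4) = 4
T = 2·13/4 + 4 = 21/2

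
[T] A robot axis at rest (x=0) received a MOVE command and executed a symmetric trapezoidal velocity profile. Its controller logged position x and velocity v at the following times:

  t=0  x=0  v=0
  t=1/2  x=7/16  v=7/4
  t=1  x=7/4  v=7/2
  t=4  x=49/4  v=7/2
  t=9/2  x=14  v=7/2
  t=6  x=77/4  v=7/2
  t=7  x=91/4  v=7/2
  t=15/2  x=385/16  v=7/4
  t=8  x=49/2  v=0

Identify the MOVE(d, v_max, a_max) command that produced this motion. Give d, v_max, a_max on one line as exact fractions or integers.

final state: t=8, x=49/2, v=0 → d = 49/2
a_max = (7/4−0)/(1/2−0) = 7/2
max v = 7/2 over t∈[1,7] → v_max = 7/2
check: 7/2·(1+6) = 49/2 ✓

d=49/2 v_max=7/2 a_max=7/2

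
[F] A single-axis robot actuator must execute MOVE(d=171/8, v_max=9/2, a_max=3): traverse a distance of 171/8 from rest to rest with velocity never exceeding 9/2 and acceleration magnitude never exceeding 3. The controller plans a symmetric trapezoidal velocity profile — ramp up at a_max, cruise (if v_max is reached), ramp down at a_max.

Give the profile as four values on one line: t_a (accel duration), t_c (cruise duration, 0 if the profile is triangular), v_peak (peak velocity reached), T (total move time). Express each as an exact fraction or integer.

t_a=3/2 t_c=13/4 v_peak=9/2 T=25/4

v_max²/a_max = (9/2)²/3 = 27/4
171/8 ≥ 27/4 ⇒ cruise phase
t_a = (9/2)/3 = 3/2; v_peak = 9/2
d_cruise = 171/8 − 27/4 = 117/8; t_c = (117/8)/(9/2) = 13/4
T = 2·3/2 + 13/4 = 25/4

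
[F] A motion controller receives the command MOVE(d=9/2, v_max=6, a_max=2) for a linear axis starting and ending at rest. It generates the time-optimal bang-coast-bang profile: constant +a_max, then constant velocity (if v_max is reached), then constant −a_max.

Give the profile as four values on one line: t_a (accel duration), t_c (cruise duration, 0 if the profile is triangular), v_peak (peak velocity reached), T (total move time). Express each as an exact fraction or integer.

(v_max)²/a_max = 6²/2 = 18
9/2 < 18 so t_c = 0
v_peak = √(9/2·2) = √9 = 3
t_a = 3/2; t_c = 0
T = 2·3/2 = 3

t_a=3/2 t_c=0 v_peak=3 T=3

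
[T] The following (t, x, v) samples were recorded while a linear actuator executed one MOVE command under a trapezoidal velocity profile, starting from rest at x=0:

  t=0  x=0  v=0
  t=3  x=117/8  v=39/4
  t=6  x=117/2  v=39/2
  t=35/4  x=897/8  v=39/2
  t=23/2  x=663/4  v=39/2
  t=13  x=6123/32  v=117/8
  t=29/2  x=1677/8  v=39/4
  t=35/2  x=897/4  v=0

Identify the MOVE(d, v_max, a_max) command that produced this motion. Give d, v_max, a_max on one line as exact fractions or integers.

d=897/4 v_max=39/2 a_max=13/4

final state: t=35/2, x=897/4, v=0 → d = 897/4
a_max = (39/4−0)/(3−0) = 13/4
max v = 39/2 over t∈[6,23/2] → v_max = 39/2
check: 39/2·(6+11/2) = 897/4 ✓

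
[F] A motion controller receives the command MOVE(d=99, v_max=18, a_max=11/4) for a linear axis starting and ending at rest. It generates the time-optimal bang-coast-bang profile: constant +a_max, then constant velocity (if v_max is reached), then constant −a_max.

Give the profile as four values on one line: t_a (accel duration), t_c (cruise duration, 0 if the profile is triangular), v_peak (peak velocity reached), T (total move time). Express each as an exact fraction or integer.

(v_max)²/a_max = 18²/(11/4) = 1296/11
99 < 1296/11 ⇒ no cruise
v_peak = √(99·11/4) = √(1089/4) = 33/2
t_a = (33/2)/(11/4) = 6; t_c = 0
T = 2·6 = 12

t_a=6 t_c=0 v_peak=33/2 T=12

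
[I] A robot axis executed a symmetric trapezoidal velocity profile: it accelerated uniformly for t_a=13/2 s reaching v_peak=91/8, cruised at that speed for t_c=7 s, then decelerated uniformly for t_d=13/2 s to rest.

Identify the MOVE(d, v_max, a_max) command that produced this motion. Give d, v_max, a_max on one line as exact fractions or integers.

a_max = (91/8)/(13/2) = 7/4
d_a = ½·91/8·13/2 = 1183/32; d_c = 91/8·7 = 637/8
d = 2·1183/32 + 637/8 = 2457/16
t_c = 7 > 0 → v_max = v_peak = 91/8

d=2457/16 v_max=91/8 a_max=7/4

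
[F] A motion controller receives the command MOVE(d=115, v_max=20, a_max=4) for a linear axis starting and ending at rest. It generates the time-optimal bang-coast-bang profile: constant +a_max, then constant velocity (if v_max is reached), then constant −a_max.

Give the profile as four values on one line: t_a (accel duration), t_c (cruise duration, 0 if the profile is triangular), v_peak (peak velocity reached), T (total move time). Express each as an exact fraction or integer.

t_a=5 t_c=3/4 v_peak=20 T=43/4

v_max²/a_max = 20²/4 = 100
115 ≥ 100 ⇒ cruise phase
t_a = 20/4 = 5; v_peak = 20
d_cruise = 115 − 100 = 15; t_c = 15/20 = 3/4
T = 2·5 + 3/4 = 43/4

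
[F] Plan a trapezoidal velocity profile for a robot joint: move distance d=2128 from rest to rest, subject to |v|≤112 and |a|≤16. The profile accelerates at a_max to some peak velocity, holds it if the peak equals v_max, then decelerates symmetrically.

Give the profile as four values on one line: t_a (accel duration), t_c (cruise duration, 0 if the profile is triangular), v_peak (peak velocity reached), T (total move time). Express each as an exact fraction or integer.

v_max²/a_max = 112²/16 = 784
2128 ≥ 784 ⇒ cruise phase
t_a = 112/16 = 7; v_peak = 112
d_cruise = 2128 − 784 = 1344; t_c = 1344/112 = 12
T = 2·7 + 12 = 26

t_a=7 t_c=12 v_peak=112 T=26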